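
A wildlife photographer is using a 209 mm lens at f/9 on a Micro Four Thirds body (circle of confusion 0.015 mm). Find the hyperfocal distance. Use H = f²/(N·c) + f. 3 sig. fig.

324 m

Hyperfocal distance H = f²/(N·c) + f = 209²/(9 × 0.015) + 209 = 43681/0.135 + 209 ≈ 323772.0 mm ≈ 324 m.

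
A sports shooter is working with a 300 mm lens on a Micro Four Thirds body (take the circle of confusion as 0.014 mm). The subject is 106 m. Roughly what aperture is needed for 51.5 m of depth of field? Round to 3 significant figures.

f/14

Write h = H − f = f²/(N·c). The thin-lens limits are Dn = s·h/(h + (s−f)) and Df = s·h/(h − (s−f)), so DoF = Df − Dn = 2·s·(s−f)·h / (h² − (s−f)²).
That is a quadratic in h: DoF·h² − 2·s·(s−f)·h − DoF·(s−f)² = 0 ⇒ h = (s−f)·(s + √(s² + DoF²)) / DoF = 105700 × (106000 + √(106000² + 51500²)) / 51500 = 105700 × (106000 + 117848) / 51500 ≈ 459433 mm.
Then N = f²/(c·h) = 300² / (0.014 × 459433) = 90000 / 6432.1 ≈ 14.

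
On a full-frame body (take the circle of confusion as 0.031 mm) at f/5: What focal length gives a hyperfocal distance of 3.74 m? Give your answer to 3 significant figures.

24.0 mm

From H = f²/(N·c) + f, with f ≪ H: f ≈ √(H·N·c) = √(3740 × 5 × 0.031) = √579.70 ≈ 24.08 mm.
Exact: f² + N·c·f − N·c·H = 0 ⇒ f = (−N·c + √((N·c)² + 4·N·c·H))/2 = (−0.155 + √2318.8)/2 ≈ 24.000 mm ≈ 24.0 mm.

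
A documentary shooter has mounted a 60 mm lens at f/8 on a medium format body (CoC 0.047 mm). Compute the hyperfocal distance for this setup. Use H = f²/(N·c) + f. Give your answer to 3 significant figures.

9.63 m

Hyperfocal distance H = f²/(N·c) + f = 60²/(8 × 0.047) + 60 = 3600/0.376 + 60 ≈ 9634.5 mm ≈ 9.63 m.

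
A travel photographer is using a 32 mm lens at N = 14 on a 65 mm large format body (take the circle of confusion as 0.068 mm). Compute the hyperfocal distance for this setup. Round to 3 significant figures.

1.11 m

Hyperfocal distance H = f²/(N·c) + f = 32²/(14 × 0.068) + 32 = 1024/0.952 + 32 ≈ 1107.6 mm ≈ 1.11 m.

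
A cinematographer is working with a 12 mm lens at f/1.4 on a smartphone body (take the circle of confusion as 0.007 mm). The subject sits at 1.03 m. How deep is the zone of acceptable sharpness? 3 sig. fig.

Hyperfocal distance H = f²/(N·c) + f = 12²/(1.4 × 0.007) + 12 = 144/0.0098 + 12 ≈ 14705.9 mm ≈ 14.71 m.
Near limit Dn = s·(H − f)/(H + s − 2f) = 1030 × (14705.9 − 12) / (14705.9 + 1030 − 2 × 12) = 1030 × 14693.9 / 15711.9 ≈ 963.26 mm.
Far limit Df = s·(H − f)/(H − s) = 1030 × (14705.9 − 12) / (14705.9 − 1030) = 1030 × 14693.9 / 13675.9 ≈ 1106.67 mm.
Depth of field = Df − Dn = 1106.67 − 963.26 ≈ 143.41 mm.

143 mm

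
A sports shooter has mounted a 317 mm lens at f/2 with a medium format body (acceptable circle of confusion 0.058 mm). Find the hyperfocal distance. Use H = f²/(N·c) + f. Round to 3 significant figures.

867 m

Hyperfocal distance H = f²/(N·c) + f = 317²/(2 × 0.058) + 317 = 100489/0.116 + 317 ≈ 866601.5 mm ≈ 867 m.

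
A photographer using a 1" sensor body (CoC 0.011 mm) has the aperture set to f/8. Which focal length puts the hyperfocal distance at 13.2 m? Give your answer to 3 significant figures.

From H = f²/(N·c) + f, with f ≪ H: f ≈ √(H·N·c) = √(13200 × 8 × 0.011) = √1161.6 ≈ 34.08 mm.
Exact: f² + N·c·f − N·c·H = 0 ⇒ f = (−N·c + √((N·c)² + 4·N·c·H))/2 = (−0.088 + √4646.4)/2 ≈ 34.038 mm ≈ 34.0 mm.

34.0 mm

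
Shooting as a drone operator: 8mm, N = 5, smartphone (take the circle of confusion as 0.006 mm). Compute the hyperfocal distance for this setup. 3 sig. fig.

Hyperfocal distance H = f²/(N·c) + f = 8²/(5 × 0.006) + 8 = 64/0.03 + 8 ≈ 2141.3 mm ≈ 2.14 m.

2.14 m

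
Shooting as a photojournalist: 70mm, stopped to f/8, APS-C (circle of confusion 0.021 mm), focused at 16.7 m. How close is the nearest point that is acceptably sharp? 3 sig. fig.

Hyperfocal distance H = f²/(N·c) + f = 70²/(8 × 0.021) + 70 = 4900/0.168 + 70 ≈ 29236.7 mm ≈ 29.24 m.
Near limit Dn = s·(H − f)/(H + s − 2f) = 16700 × (29236.7 − 70) / (29236.7 + 16700 − 2 × 70) = 16700 × 29166.7 / 45796.7 ≈ 10636 mm ≈ 10.6 m.

10.6 m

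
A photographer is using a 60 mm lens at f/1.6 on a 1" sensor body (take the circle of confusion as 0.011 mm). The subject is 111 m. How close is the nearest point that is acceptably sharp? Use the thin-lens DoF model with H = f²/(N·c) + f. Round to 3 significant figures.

72.0 m

Hyperfocal distance H = f²/(N·c) + f = 60²/(1.6 × 0.011) + 60 = 3600/0.0176 + 60 ≈ 204605.5 mm ≈ 204.6 m.
Near limit Dn = s·(H − f)/(H + s − 2f) = 111000 × (204605.5 − 60) / (204605.5 + 111000 − 2 × 60) = 111000 × 204545.5 / 315485.5 ≈ 71967 mm ≈ 72.0 m.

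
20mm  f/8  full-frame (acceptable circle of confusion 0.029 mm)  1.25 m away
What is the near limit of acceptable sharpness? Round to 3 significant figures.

0.730 m

Hyperfocal distance H = f²/(N·c) + f = 20²/(8 × 0.029) + 20 = 400/0.232 + 20 ≈ 1744.1 mm ≈ 1.744 m.
Near limit Dn = s·(H − f)/(H + s − 2f) = 1250 × (1744.1 − 20) / (1744.1 + 1250 − 2 × 20) = 1250 × 1724.1 / 2954.1 ≈ 729.54 mm ≈ 0.730 m.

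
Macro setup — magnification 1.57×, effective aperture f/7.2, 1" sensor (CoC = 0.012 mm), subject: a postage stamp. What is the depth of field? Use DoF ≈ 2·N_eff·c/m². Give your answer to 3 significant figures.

0.0701 mm

At magnification m, DoF ≈ 2·N_eff·c/m² = 2 × 7.2 × 0.012 / 1.57² = 0.1728 / 2.465 ≈ 0.0701 mm.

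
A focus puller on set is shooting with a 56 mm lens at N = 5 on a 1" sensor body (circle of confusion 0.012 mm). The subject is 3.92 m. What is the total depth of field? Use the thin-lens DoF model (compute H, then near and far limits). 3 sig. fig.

0.583 m

Hyperfocal distance H = f²/(N·c) + f = 56²/(5 × 0.012) + 56 = 3136/0.06 + 56 ≈ 52322.7 mm ≈ 52.32 m.
Near limit Dn = s·(H − f)/(H + s − 2f) = 3920 × (52322.7 − 56) / (52322.7 + 3920 − 2 × 56) = 3920 × 52266.7 / 56130.7 ≈ 3650.15 mm.
Far limit Df = s·(H − f)/(H − s) = 3920 × (52322.7 − 56) / (52322.7 − 3920) = 3920 × 52266.7 / 48402.7 ≈ 4232.93 mm.
Depth of field = Df − Dn = 4232.93 − 3650.15 ≈ 582.78 mm ≈ 0.583 m.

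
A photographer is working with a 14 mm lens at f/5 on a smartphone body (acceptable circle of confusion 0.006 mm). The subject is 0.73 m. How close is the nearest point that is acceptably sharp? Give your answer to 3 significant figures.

Hyperfocal distance H = f²/(N·c) + f = 14²/(5 × 0.006) + 14 = 196/0.03 + 14 ≈ 6547.3 mm ≈ 6.547 m.
Near limit Dn = s·(H − f)/(H + s − 2f) = 730 × (6547.3 − 14) / (6547.3 + 730 − 2 × 14) = 730 × 6533.3 / 7249.3 ≈ 657.90 mm ≈ 0.658 m.

0.658 m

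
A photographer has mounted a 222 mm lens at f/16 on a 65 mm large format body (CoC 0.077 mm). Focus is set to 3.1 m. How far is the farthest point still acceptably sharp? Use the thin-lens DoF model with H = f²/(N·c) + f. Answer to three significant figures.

Hyperfocal distance H = f²/(N·c) + f = 222²/(16 × 0.077) + 222 = 49284/1.232 + 222 ≈ 40225.2 mm ≈ 40.23 m.
Far limit Df = s·(H − f)/(H − s) = 3100 × (40225.2 − 222) / (40225.2 − 3100) = 3100 × 40003.2 / 37125.2 ≈ 3340.3 mm ≈ 3.34 m.

3.34 m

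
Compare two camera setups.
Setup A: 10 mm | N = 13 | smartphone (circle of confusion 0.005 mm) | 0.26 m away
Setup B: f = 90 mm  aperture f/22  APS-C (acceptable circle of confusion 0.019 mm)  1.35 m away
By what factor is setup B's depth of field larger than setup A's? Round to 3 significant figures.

2.03

Setup A: H = 10²/(13×0.005) + 10 ≈ 1548.5 mm; DoF = Df − Dn = 310.448 − 223.656 ≈ 86.792 mm.
Setup B: H = 90²/(22×0.019) + 90 ≈ 19468.0 mm; DoF = Df − Dn = 1443.88 − 1267.58 ≈ 176.30 mm.
Ratio = 176.30 / 86.792 ≈ 2.03.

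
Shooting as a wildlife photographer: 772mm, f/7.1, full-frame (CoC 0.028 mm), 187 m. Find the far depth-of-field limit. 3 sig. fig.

Hyperfocal distance H = f²/(N·c) + f = 772²/(7.1 × 0.028) + 772 = 595984/0.1988 + 772 ≈ 2998679.4 mm ≈ 2999 m.
Far limit Df = s·(H − f)/(H − s) = 187000 × (2998679.4 − 772) / (2998679.4 − 187000) = 187000 × 2997907.4 / 2811679.4 ≈ 199386 mm ≈ 199 m.

199 m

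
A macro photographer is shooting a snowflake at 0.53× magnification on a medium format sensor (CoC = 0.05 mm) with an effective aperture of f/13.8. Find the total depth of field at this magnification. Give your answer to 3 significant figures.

4.91 mm

At magnification m, DoF ≈ 2·N_eff·c/m² = 2 × 13.8 × 0.05 / 0.53² = 1.38 / 0.2809 ≈ 4.91 mm.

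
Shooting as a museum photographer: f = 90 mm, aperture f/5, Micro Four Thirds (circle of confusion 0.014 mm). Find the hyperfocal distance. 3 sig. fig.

116 m

Hyperfocal distance H = f²/(N·c) + f = 90²/(5 × 0.014) + 90 = 8100/0.07 + 90 ≈ 115804.3 mm ≈ 116 m.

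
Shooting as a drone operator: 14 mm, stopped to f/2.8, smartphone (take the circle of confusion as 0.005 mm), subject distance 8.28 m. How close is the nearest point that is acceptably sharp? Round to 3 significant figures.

Hyperfocal distance H = f²/(N·c) + f = 14²/(2.8 × 0.005) + 14 = 196/0.014 + 14 ≈ 14014.0 mm ≈ 14.01 m.
Near limit Dn = s·(H − f)/(H + s − 2f) = 8280 × (14014.0 − 14) / (14014.0 + 8280 − 2 × 14) = 8280 × 14000.0 / 22266.0 ≈ 5206.1 mm ≈ 5.21 m.

5.21 m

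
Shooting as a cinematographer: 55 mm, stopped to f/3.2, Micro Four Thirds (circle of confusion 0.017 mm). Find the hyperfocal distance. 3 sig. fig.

Hyperfocal distance H = f²/(N·c) + f = 55²/(3.2 × 0.017) + 55 = 3025/0.0544 + 55 ≈ 55661.6 mm ≈ 55.7 m.

55.7 m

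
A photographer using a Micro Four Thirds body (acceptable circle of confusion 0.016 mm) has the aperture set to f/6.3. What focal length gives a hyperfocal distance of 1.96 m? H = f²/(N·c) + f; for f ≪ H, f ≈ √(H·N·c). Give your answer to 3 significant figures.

14.0 mm

From H = f²/(N·c) + f, with f ≪ H: f ≈ √(H·N·c) = √(1960 × 6.3 × 0.016) = √197.57 ≈ 14.06 mm.
Exact: f² + N·c·f − N·c·H = 0 ⇒ f = (−N·c + √((N·c)² + 4·N·c·H))/2 = (−0.1008 + √790.28)/2 ≈ 14.006 mm ≈ 14.0 mm.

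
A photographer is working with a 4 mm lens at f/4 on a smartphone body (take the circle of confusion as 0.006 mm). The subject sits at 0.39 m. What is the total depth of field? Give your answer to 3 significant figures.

Hyperfocal distance H = f²/(N·c) + f = 4²/(4 × 0.006) + 4 = 16/0.024 + 4 ≈ 670.7 mm ≈ 0.671 m.
Near limit Dn = s·(H − f)/(H + s − 2f) = 390 × (670.7 − 4) / (670.7 + 390 − 2 × 4) = 390 × 666.7 / 1052.7 ≈ 246.99 mm.
Far limit Df = s·(H − f)/(H − s) = 390 × (670.7 − 4) / (670.7 − 390) = 390 × 666.7 / 280.7 ≈ 926.37 mm.
Depth of field = Df − Dn = 926.37 − 246.99 ≈ 679.38 mm ≈ 0.679 m.

0.679 m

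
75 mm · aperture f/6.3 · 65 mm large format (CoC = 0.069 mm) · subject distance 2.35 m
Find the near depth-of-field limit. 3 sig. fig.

Hyperfocal distance H = f²/(N·c) + f = 75²/(6.3 × 0.069) + 75 = 5625/0.4347 + 75 ≈ 13015.0 mm ≈ 13.01 m.
Near limit Dn = s·(H − f)/(H + s − 2f) = 2350 × (13015.0 − 75) / (13015.0 + 2350 − 2 × 75) = 2350 × 12940.0 / 15215.0 ≈ 1998.6 mm ≈ 2.00 m.

2.00 m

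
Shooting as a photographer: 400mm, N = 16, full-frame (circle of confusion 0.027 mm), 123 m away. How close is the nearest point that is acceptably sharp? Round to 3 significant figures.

Hyperfocal distance H = f²/(N·c) + f = 400²/(16 × 0.027) + 400 = 160000/0.432 + 400 ≈ 370770.4 mm ≈ 370.8 m.
Near limit Dn = s·(H − f)/(H + s − 2f) = 123000 × (370770.4 − 400) / (370770.4 + 123000 − 2 × 400) = 123000 × 370370.4 / 492970.4 ≈ 92410 mm ≈ 92.4 m.

92.4 m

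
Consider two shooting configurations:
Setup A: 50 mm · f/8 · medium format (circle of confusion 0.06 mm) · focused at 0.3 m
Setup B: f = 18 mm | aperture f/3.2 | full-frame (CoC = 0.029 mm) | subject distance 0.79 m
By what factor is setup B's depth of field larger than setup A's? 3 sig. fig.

12.7

Setup A: H = 50²/(8×0.06) + 50 ≈ 5258.3 mm; DoF = Df − Dn = 315.126 − 286.260 ≈ 28.866 mm.
Setup B: H = 18²/(3.2×0.029) + 18 ≈ 3509.4 mm; DoF = Df − Dn = 1014.27 − 646.95 ≈ 367.32 mm.
Ratio = 367.32 / 28.866 ≈ 12.7.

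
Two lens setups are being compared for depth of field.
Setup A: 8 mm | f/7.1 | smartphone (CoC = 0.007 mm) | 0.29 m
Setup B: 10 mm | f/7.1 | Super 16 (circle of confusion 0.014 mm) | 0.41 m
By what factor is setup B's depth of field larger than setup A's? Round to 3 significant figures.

2.90

Setup A: H = 8²/(7.1×0.007) + 8 ≈ 1295.7 mm; DoF = Df − Dn = 371.31 − 237.90 ≈ 133.41 mm.
Setup B: H = 10²/(7.1×0.014) + 10 ≈ 1016.0 mm; DoF = Df − Dn = 680.61 − 293.36 ≈ 387.25 mm.
Ratio = 387.25 / 133.41 ≈ 2.90.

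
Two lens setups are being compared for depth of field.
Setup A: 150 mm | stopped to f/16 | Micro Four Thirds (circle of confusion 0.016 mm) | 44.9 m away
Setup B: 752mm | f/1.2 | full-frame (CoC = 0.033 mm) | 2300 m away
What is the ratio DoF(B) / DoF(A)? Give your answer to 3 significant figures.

Setup A: H = 150²/(16×0.016) + 150 ≈ 88040.6 mm; DoF = Df − Dn = 91475 − 29752 ≈ 61723 mm.
Setup B: H = 752²/(1.2×0.033) + 752 ≈ 14281156.0 mm; DoF = Df − Dn = 2741382 − 1981039 ≈ 760343 mm.
Ratio = 760343 / 61723 ≈ 12.3.

12.3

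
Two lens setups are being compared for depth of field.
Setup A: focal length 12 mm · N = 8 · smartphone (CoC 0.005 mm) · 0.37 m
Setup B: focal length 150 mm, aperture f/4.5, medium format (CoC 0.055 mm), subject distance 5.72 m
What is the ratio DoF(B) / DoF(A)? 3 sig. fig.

Setup A: H = 12²/(8×0.005) + 12 ≈ 3612.0 mm; DoF = Df − Dn = 410.857 − 336.534 ≈ 74.323 mm.
Setup B: H = 150²/(4.5×0.055) + 150 ≈ 91059.1 mm; DoF = Df − Dn = 6093.34 − 5389.77 ≈ 703.57 mm.
Ratio = 703.57 / 74.323 ≈ 9.47.

9.47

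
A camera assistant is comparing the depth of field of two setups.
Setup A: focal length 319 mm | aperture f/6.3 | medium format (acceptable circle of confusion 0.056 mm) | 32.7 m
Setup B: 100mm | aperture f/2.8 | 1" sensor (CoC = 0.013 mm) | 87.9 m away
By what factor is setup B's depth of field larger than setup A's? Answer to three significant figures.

Setup A: H = 319²/(6.3×0.056) + 319 ≈ 288757.2 mm; DoF = Df − Dn = 36835.2 − 29399.5 ≈ 7435.7 mm.
Setup B: H = 100²/(2.8×0.013) + 100 ≈ 274825.3 mm; DoF = Df − Dn = 129187 − 66611 ≈ 62576 mm.
Ratio = 62576 / 7435.7 ≈ 8.42.

8.42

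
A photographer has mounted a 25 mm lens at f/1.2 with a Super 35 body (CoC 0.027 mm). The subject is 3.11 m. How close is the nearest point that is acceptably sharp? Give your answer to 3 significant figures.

Hyperfocal distance H = f²/(N·c) + f = 25²/(1.2 × 0.027) + 25 = 625/0.0324 + 25 ≈ 19315.1 mm ≈ 19.32 m.
Near limit Dn = s·(H − f)/(H + s − 2f) = 3110 × (19315.1 − 25) / (19315.1 + 3110 − 2 × 25) = 3110 × 19290.1 / 22375.1 ≈ 2681.2 mm ≈ 2.68 m.

2.68 m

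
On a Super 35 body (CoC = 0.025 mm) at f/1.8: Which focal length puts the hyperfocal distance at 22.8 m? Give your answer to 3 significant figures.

32.0 mm

From H = f²/(N·c) + f, with f ≪ H: f ≈ √(H·N·c) = √(22800 × 1.8 × 0.025) = √1026.0 ≈ 32.03 mm.
The +f correction barely moves this — solving exactly, f² + N·c·f − N·c·H = 0 ⇒ f = (−N·c + √((N·c)² + 4·N·c·H))/2 = (−0.045 + √4104.0)/2 ≈ 32.009 mm, so f ≈ 32.0 mm.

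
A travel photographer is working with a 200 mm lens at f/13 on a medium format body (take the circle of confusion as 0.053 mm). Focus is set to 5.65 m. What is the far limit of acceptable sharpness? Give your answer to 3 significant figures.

Hyperfocal distance H = f²/(N·c) + f = 200²/(13 × 0.053) + 200 = 40000/0.689 + 200 ≈ 58255.2 mm ≈ 58.26 m.
Far limit Df = s·(H − f)/(H − s) = 5650 × (58255.2 − 200) / (58255.2 − 5650) = 5650 × 58055.2 / 52605.2 ≈ 6235.4 mm ≈ 6.24 m.

6.24 m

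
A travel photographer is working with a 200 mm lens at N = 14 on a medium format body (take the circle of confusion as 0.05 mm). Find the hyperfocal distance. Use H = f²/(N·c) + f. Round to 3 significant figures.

57.3 m

Hyperfocal distance H = f²/(N·c) + f = 200²/(14 × 0.05) + 200 = 40000/0.7 + 200 ≈ 57342.9 mm ≈ 57.3 m.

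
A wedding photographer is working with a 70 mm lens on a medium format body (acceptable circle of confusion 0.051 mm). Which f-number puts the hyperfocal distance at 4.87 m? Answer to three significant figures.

f/20

Rearrange H = f²/(N·c) + f for N: N = f² / ((H − f)·c).
N = 70² / ((4870 − 70) × 0.051) = 4900 / 244.8 ≈ 20.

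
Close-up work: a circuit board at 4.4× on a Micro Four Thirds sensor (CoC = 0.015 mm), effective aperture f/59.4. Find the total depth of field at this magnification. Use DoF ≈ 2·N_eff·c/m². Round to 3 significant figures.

At magnification m, DoF ≈ 2·N_eff·c/m² = 2 × 59.4 × 0.015 / 4.4² = 1.782 / 19.36 ≈ 0.092 mm.

0.0920 mm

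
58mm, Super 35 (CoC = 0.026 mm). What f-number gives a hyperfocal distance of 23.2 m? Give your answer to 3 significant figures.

Rearrange H = f²/(N·c) + f for N: N = f² / ((H − f)·c).
N = 58² / ((23200 − 58) × 0.026) = 3364 / 601.7 ≈ 5.59.

f/5.59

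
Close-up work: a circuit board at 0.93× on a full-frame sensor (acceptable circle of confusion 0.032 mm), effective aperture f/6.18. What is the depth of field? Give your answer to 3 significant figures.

0.457 mm

At magnification m, DoF ≈ 2·N_eff·c/m² = 2 × 6.18 × 0.032 / 0.93² = 0.3955 / 0.8649 ≈ 0.457 mm.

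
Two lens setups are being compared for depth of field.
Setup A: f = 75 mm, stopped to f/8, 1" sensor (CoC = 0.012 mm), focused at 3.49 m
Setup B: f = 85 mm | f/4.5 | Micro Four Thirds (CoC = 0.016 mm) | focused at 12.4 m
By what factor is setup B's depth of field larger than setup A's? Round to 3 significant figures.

7.57

Setup A: H = 75²/(8×0.012) + 75 ≈ 58668.8 mm; DoF = Df − Dn = 3706.00 − 3297.80 ≈ 408.20 mm.
Setup B: H = 85²/(4.5×0.016) + 85 ≈ 100432.2 mm; DoF = Df − Dn = 14134.7 − 11044.6 ≈ 3090.1 mm.
Ratio = 3090.1 / 408.20 ≈ 7.57.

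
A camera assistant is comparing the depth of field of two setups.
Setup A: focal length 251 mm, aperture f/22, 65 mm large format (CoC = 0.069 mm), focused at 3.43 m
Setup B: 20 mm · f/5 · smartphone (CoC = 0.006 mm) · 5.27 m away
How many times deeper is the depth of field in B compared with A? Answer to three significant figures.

9.29

Setup A: H = 251²/(22×0.069) + 251 ≈ 41753.6 mm; DoF = Df − Dn = 3714.52 − 3185.96 ≈ 528.56 mm.
Setup B: H = 20²/(5×0.006) + 20 ≈ 13353.3 mm; DoF = Df − Dn = 8692.8 − 3781.2 ≈ 4911.6 mm.
Ratio = 4911.6 / 528.56 ≈ 9.29.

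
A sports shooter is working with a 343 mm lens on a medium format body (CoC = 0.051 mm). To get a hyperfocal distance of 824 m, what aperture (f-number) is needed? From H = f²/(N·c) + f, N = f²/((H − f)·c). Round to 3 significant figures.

Rearrange H = f²/(N·c) + f for N: N = f² / ((H − f)·c).
N = 343² / ((824000 − 343) × 0.051) = 117649 / 42007 ≈ 2.80.

f/2.80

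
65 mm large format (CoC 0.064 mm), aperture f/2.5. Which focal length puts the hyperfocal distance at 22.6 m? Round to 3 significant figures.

From H = f²/(N·c) + f, with f ≪ H: f ≈ √(H·N·c) = √(22600 × 2.5 × 0.064) = √3616.0 ≈ 60.13 mm.
The +f correction barely moves this — solving exactly, f² + N·c·f − N·c·H = 0 ⇒ f = (−N·c + √((N·c)² + 4·N·c·H))/2 = (−0.16 + √14464)/2 ≈ 60.053 mm, so f ≈ 60.1 mm.

60.1 mm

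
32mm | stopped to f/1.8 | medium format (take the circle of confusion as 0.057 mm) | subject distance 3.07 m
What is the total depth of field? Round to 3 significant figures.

2.06 m

Hyperfocal distance H = f²/(N·c) + f = 32²/(1.8 × 0.057) + 32 = 1024/0.1026 + 32 ≈ 10012.5 mm ≈ 10.01 m.
Near limit Dn = s·(H − f)/(H + s − 2f) = 3070 × (10012.5 − 32) / (10012.5 + 3070 − 2 × 32) = 3070 × 9980.5 / 13018.5 ≈ 2353.6 mm.
Far limit Df = s·(H − f)/(H − s) = 3070 × (10012.5 − 32) / (10012.5 − 3070) = 3070 × 9980.5 / 6942.5 ≈ 4413.4 mm.
Depth of field = Df − Dn = 4413.4 − 2353.6 ≈ 2059.8 mm ≈ 2.06 m.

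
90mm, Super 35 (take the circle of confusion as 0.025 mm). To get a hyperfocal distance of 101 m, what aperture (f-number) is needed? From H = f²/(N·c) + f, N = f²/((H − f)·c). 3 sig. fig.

f/3.21

Rearrange H = f²/(N·c) + f for N: N = f² / ((H − f)·c).
N = 90² / ((101000 − 90) × 0.025) = 8100 / 2523 ≈ 3.21.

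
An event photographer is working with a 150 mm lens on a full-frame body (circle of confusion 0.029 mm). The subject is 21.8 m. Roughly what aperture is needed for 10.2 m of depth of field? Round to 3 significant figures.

Write h = H − f = f²/(N·c). The thin-lens limits are Dn = s·h/(h + (s−f)) and Df = s·h/(h − (s−f)), so DoF = Df − Dn = 2·s·(s−f)·h / (h² − (s−f)²).
That is a quadratic in h: DoF·h² − 2·s·(s−f)·h − DoF·(s−f)² = 0 ⇒ h = (s−f)·(s + √(s² + DoF²)) / DoF = 21650 × (21800 + √(21800² + 10200²)) / 10200 = 21650 × (21800 + 24068.2) / 10200 ≈ 97358 mm.
Then N = f²/(c·h) = 150² / (0.029 × 97358) = 22500 / 2823.4 ≈ 7.97.

f/7.97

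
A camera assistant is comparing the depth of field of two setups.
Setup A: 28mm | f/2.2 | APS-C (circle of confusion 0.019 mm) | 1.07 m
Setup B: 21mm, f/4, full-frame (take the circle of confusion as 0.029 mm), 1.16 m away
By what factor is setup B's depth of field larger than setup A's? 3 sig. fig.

Setup A: H = 28²/(2.2×0.019) + 28 ≈ 18784.0 mm; DoF = Df − Dn = 1132.94 − 1013.68 ≈ 119.26 mm.
Setup B: H = 21²/(4×0.029) + 21 ≈ 3822.7 mm; DoF = Df − Dn = 1656.20 − 892.58 ≈ 763.62 mm.
Ratio = 763.62 / 119.26 ≈ 6.40.

6.40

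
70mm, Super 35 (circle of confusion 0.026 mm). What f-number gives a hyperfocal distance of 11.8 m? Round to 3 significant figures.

f/16.1

Rearrange H = f²/(N·c) + f for N: N = f² / ((H − f)·c).
N = 70² / ((11800 − 70) × 0.026) = 4900 / 305.0 ≈ 16.1.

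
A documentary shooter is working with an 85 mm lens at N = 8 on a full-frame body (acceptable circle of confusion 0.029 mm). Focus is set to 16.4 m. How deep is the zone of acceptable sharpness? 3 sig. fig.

23.7 m

Hyperfocal distance H = f²/(N·c) + f = 85²/(8 × 0.029) + 85 = 7225/0.232 + 85 ≈ 31227.2 mm ≈ 31.23 m.
Near limit Dn = s·(H − f)/(H + s − 2f) = 16400 × (31227.2 − 85) / (31227.2 + 16400 − 2 × 85) = 16400 × 31142.2 / 47457.2 ≈ 10762 mm.
Far limit Df = s·(H − f)/(H − s) = 16400 × (31227.2 − 85) / (31227.2 − 16400) = 16400 × 31142.2 / 14827.2 ≈ 34446 mm.
Depth of field = Df − Dn = 34446 − 10762 ≈ 23684 mm ≈ 23.7 m.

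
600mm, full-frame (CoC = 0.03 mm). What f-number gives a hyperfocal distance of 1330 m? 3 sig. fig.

Rearrange H = f²/(N·c) + f for N: N = f² / ((H − f)·c).
N = 600² / ((1330000 − 600) × 0.03) = 360000 / 39882 ≈ 9.03.

f/9.03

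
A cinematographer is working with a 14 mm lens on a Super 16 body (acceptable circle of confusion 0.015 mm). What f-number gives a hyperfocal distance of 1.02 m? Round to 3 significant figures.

Rearrange H = f²/(N·c) + f for N: N = f² / ((H − f)·c).
N = 14² / ((1020 − 14) × 0.015) = 196 / 15.09 ≈ 13.

f/13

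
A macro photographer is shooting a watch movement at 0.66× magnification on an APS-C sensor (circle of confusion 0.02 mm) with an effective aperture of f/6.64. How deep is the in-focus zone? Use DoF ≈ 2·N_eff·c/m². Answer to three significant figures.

At magnification m, DoF ≈ 2·N_eff·c/m² = 2 × 6.64 × 0.02 / 0.66² = 0.2656 / 0.4356 ≈ 0.61 mm.

0.610 mm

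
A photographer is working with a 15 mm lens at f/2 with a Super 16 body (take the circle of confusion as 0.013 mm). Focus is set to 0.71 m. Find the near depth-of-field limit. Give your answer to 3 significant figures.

0.657 m

Hyperfocal distance H = f²/(N·c) + f = 15²/(2 × 0.013) + 15 = 225/0.026 + 15 ≈ 8668.8 mm ≈ 8.669 m.
Near limit Dn = s·(H − f)/(H + s − 2f) = 710 × (8668.8 − 15) / (8668.8 + 710 − 2 × 15) = 710 × 8653.8 / 9348.8 ≈ 657.22 mm ≈ 0.657 m.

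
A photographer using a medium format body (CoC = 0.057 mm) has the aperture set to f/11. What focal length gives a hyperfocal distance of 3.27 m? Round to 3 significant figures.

45.0 mm

From H = f²/(N·c) + f, with f ≪ H: f ≈ √(H·N·c) = √(3270 × 11 × 0.057) = √2050.3 ≈ 45.28 mm.
Exact: f² + N·c·f − N·c·H = 0 ⇒ f = (−N·c + √((N·c)² + 4·N·c·H))/2 = (−0.627 + √8201.6)/2 ≈ 44.968 mm ≈ 45.0 mm.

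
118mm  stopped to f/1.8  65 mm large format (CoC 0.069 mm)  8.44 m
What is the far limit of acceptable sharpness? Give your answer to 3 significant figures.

9.12 m

Hyperfocal distance H = f²/(N·c) + f = 118²/(1.8 × 0.069) + 118 = 13924/0.1242 + 118 ≈ 112227.5 mm ≈ 112.2 m.
Far limit Df = s·(H − f)/(H − s) = 8440 × (112227.5 − 118) / (112227.5 − 8440) = 8440 × 112109.5 / 103787.5 ≈ 9116.7 mm ≈ 9.12 m.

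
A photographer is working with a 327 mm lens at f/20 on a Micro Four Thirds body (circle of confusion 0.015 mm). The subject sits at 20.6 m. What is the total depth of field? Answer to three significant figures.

Hyperfocal distance H = f²/(N·c) + f = 327²/(20 × 0.015) + 327 = 106929/0.3 + 327 ≈ 356757.0 mm ≈ 356.8 m.
Near limit Dn = s·(H − f)/(H + s − 2f) = 20600 × (356757.0 − 327) / (356757.0 + 20600 − 2 × 327) = 20600 × 356430.0 / 376703.0 ≈ 19491.4 mm.
Far limit Df = s·(H − f)/(H − s) = 20600 × (356757.0 − 327) / (356757.0 − 20600) = 20600 × 356430.0 / 336157.0 ≈ 21842.3 mm.
Depth of field = Df − Dn = 21842.3 − 19491.4 ≈ 2350.9 mm ≈ 2.35 m.

2.35 m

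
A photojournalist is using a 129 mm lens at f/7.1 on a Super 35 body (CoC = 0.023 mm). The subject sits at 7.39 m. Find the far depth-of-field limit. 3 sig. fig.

7.96 m

Hyperfocal distance H = f²/(N·c) + f = 129²/(7.1 × 0.023) + 129 = 16641/0.1633 + 129 ≈ 102033.5 mm ≈ 102.0 m.
Far limit Df = s·(H − f)/(H − s) = 7390 × (102033.5 − 129) / (102033.5 − 7390) = 7390 × 101904.5 / 94643.5 ≈ 7957.0 mm ≈ 7.96 m.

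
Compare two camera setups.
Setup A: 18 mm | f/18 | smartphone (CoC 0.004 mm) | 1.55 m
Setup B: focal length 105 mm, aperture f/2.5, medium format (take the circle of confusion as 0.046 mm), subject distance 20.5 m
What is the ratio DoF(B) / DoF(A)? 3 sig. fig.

7.65

Setup A: H = 18²/(18×0.004) + 18 ≈ 4518.0 mm; DoF = Df − Dn = 2350.1 − 1156.3 ≈ 1193.8 mm.
Setup B: H = 105²/(2.5×0.046) + 105 ≈ 95974.6 mm; DoF = Df − Dn = 26039.6 − 16903.9 ≈ 9135.7 mm.
Ratio = 9135.7 / 1193.8 ≈ 7.65.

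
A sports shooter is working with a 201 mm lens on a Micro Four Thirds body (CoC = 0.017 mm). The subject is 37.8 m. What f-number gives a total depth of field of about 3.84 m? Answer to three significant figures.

f/3.20

Write h = H − f = f²/(N·c). The thin-lens limits are Dn = s·h/(h + (s−f)) and Df = s·h/(h − (s−f)), so DoF = Df − Dn = 2·s·(s−f)·h / (h² − (s−f)²).
That is a quadratic in h: DoF·h² − 2·s·(s−f)·h − DoF·(s−f)² = 0 ⇒ h = (s−f)·(s + √(s² + DoF²)) / DoF = 37599 × (37800 + √(37800² + 3840²)) / 3840 = 37599 × (37800 + 37994.5) / 3840 ≈ 742135 mm.
Then N = f²/(c·h) = 201² / (0.017 × 742135) = 40401 / 12616 ≈ 3.20.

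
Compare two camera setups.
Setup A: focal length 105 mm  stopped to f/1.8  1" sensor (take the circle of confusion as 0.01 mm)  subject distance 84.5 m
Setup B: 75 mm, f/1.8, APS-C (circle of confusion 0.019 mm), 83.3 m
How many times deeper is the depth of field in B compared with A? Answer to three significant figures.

4.77

Setup A: H = 105²/(1.8×0.01) + 105 ≈ 612605.0 mm; DoF = Df − Dn = 98004 − 74267 ≈ 23737 mm.
Setup B: H = 75²/(1.8×0.019) + 75 ≈ 164548.7 mm; DoF = Df − Dn = 168626 − 55312 ≈ 113314 mm.
Ratio = 113314 / 23737 ≈ 4.77.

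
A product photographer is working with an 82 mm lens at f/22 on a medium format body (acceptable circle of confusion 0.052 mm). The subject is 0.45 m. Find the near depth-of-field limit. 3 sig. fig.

423 mm

Hyperfocal distance H = f²/(N·c) + f = 82²/(22 × 0.052) + 82 = 6724/1.144 + 82 ≈ 5959.6 mm ≈ 5.960 m.
Near limit Dn = s·(H − f)/(H + s − 2f) = 450 × (5959.6 − 82) / (5959.6 + 450 − 2 × 82) = 450 × 5877.6 / 6245.6 ≈ 423.49 mm.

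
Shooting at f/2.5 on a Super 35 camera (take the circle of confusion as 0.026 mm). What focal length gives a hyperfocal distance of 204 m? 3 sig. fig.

115 mm

From H = f²/(N·c) + f, with f ≪ H: f ≈ √(H·N·c) = √(204000 × 2.5 × 0.026) = √13260 ≈ 115.2 mm.
The +f correction barely moves this — solving exactly, f² + N·c·f − N·c·H = 0 ⇒ f = (−N·c + √((N·c)² + 4·N·c·H))/2 = (−0.065 + √53040)/2 ≈ 115.12 mm, so f ≈ 115 mm.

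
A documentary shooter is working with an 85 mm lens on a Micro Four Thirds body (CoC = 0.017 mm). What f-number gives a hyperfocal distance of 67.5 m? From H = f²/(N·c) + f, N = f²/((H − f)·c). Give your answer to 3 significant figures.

f/6.30

Rearrange H = f²/(N·c) + f for N: N = f² / ((H − f)·c).
N = 85² / ((67500 − 85) × 0.017) = 7225 / 1146 ≈ 6.30.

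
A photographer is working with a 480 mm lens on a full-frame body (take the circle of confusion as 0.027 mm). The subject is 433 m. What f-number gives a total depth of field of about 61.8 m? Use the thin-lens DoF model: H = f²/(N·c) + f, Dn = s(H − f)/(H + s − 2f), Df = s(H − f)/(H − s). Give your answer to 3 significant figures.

f/1.40

Write h = H − f = f²/(N·c). The thin-lens limits are Dn = s·h/(h + (s−f)) and Df = s·h/(h − (s−f)), so DoF = Df − Dn = 2·s·(s−f)·h / (h² − (s−f)²).
That is a quadratic in h: DoF·h² − 2·s·(s−f)·h − DoF·(s−f)² = 0 ⇒ h = (s−f)·(s + √(s² + DoF²)) / DoF = 432520 × (433000 + √(433000² + 61800²)) / 61800 = 432520 × (433000 + 437388) / 61800 ≈ 6091589 mm.
Then N = f²/(c·h) = 480² / (0.027 × 6091589) = 230400 / 164473 ≈ 1.40.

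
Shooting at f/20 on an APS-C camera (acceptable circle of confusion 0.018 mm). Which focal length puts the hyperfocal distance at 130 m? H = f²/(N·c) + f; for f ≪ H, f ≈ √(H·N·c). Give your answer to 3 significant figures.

From H = f²/(N·c) + f, with f ≪ H: f ≈ √(H·N·c) = √(130000 × 20 × 0.018) = √46800 ≈ 216.3 mm.
The +f correction barely moves this — solving exactly, f² + N·c·f − N·c·H = 0 ⇒ f = (−N·c + √((N·c)² + 4·N·c·H))/2 = (−0.36 + √187200)/2 ≈ 216.15 mm, so f ≈ 216 mm.

216 mm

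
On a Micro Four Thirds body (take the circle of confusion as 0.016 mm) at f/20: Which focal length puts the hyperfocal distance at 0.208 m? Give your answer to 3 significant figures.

8.00 mm

From H = f²/(N·c) + f, with f ≪ H: f ≈ √(H·N·c) = √(208 × 20 × 0.016) = √66.560 ≈ 8.158 mm.
Exact: f² + N·c·f − N·c·H = 0 ⇒ f = (−N·c + √((N·c)² + 4·N·c·H))/2 = (−0.32 + √266.34)/2 ≈ 8.0000 mm ≈ 8.00 mm.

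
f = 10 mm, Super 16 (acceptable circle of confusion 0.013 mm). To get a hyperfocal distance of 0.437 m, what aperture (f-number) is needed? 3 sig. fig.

f/18

Rearrange H = f²/(N·c) + f for N: N = f² / ((H − f)·c).
N = 10² / ((437 − 10) × 0.013) = 100 / 5.551 ≈ 18.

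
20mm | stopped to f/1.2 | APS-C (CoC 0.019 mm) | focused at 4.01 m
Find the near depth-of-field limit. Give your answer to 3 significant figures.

Hyperfocal distance H = f²/(N·c) + f = 20²/(1.2 × 0.019) + 20 = 400/0.0228 + 20 ≈ 17563.9 mm ≈ 17.56 m.
Near limit Dn = s·(H − f)/(H + s − 2f) = 4010 × (17563.9 − 20) / (17563.9 + 4010 − 2 × 20) = 4010 × 17543.9 / 21533.9 ≈ 3267.0 mm ≈ 3.27 m.

3.27 m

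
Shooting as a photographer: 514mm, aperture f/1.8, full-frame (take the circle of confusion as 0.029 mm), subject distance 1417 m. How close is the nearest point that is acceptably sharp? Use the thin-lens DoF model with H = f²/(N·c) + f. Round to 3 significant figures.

Hyperfocal distance H = f²/(N·c) + f = 514²/(1.8 × 0.029) + 514 = 264196/0.0522 + 514 ≈ 5061740.1 mm ≈ 5062 m.
Near limit Dn = s·(H − f)/(H + s − 2f) = 1417000 × (5061740.1 − 514) / (5061740.1 + 1417000 − 2 × 514) = 1417000 × 5061226.1 / 6477712.1 ≈ 1107144 mm ≈ 1110 m.

1110 m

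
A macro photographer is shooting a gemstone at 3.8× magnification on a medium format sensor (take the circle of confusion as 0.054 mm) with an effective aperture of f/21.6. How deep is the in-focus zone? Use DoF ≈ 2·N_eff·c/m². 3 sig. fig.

At magnification m, DoF ≈ 2·N_eff·c/m² = 2 × 21.6 × 0.054 / 3.8² = 2.333 / 14.44 ≈ 0.162 mm.

0.162 mm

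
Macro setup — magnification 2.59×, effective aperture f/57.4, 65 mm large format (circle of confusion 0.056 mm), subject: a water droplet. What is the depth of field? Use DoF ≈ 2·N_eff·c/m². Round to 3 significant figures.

0.958 mm

At magnification m, DoF ≈ 2·N_eff·c/m² = 2 × 57.4 × 0.056 / 2.59² = 6.429 / 6.708 ≈ 0.958 mm.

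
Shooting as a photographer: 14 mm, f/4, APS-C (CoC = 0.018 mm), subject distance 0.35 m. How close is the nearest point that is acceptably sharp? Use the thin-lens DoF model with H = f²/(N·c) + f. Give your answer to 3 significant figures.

Hyperfocal distance H = f²/(N·c) + f = 14²/(4 × 0.018) + 14 = 196/0.072 + 14 ≈ 2736.2 mm ≈ 2.736 m.
Near limit Dn = s·(H − f)/(H + s − 2f) = 350 × (2736.2 − 14) / (2736.2 + 350 − 2 × 14) = 350 × 2722.2 / 3058.2 ≈ 311.55 mm.

312 mm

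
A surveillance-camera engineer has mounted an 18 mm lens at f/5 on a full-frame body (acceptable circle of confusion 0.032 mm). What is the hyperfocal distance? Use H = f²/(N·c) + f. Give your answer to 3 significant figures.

Hyperfocal distance H = f²/(N·c) + f = 18²/(5 × 0.032) + 18 = 324/0.16 + 18 ≈ 2043.0 mm ≈ 2.04 m.

2.04 m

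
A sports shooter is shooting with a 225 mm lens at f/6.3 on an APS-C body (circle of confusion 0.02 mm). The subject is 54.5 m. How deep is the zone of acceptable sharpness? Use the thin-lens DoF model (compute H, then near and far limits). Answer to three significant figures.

Hyperfocal distance H = f²/(N·c) + f = 225²/(6.3 × 0.02) + 225 = 50625/0.126 + 225 ≈ 402010.7 mm ≈ 402.0 m.
Near limit Dn = s·(H − f)/(H + s − 2f) = 54500 × (402010.7 − 225) / (402010.7 + 54500 − 2 × 225) = 54500 × 401785.7 / 456060.7 ≈ 48014 mm.
Far limit Df = s·(H − f)/(H − s) = 54500 × (402010.7 − 225) / (402010.7 − 54500) = 54500 × 401785.7 / 347510.7 ≈ 63012 mm.
Depth of field = Df − Dn = 63012 − 48014 ≈ 14998 mm ≈ 15.0 m.

15.0 m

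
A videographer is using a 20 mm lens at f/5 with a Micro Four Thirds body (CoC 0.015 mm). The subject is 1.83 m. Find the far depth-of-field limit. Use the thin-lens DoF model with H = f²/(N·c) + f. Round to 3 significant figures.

Hyperfocal distance H = f²/(N·c) + f = 20²/(5 × 0.015) + 20 = 400/0.075 + 20 ≈ 5353.3 mm ≈ 5.353 m.
Far limit Df = s·(H − f)/(H − s) = 1830 × (5353.3 − 20) / (5353.3 − 1830) = 1830 × 5333.3 / 3523.3 ≈ 2770.1 mm ≈ 2.77 m.

2.77 m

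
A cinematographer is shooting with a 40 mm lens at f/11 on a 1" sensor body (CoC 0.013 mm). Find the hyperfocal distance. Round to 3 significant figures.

11.2 m

Hyperfocal distance H = f²/(N·c) + f = 40²/(11 × 0.013) + 40 = 1600/0.143 + 40 ≈ 11228.8 mm ≈ 11.2 m.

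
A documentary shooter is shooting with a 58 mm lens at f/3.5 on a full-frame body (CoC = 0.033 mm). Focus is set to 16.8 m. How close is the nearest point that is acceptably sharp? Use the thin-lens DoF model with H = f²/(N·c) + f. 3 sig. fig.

Hyperfocal distance H = f²/(N·c) + f = 58²/(3.5 × 0.033) + 58 = 3364/0.1155 + 58 ≈ 29183.5 mm ≈ 29.18 m.
Near limit Dn = s·(H − f)/(H + s − 2f) = 16800 × (29183.5 − 58) / (29183.5 + 16800 − 2 × 58) = 16800 × 29125.5 / 45867.5 ≈ 10668 mm ≈ 10.7 m.

10.7 m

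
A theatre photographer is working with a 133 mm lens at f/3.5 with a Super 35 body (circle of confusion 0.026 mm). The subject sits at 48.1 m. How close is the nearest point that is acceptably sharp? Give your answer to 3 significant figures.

Hyperfocal distance H = f²/(N·c) + f = 133²/(3.5 × 0.026) + 133 = 17689/0.091 + 133 ≈ 194517.6 mm ≈ 194.5 m.
Near limit Dn = s·(H − f)/(H + s − 2f) = 48100 × (194517.6 − 133) / (194517.6 + 48100 − 2 × 133) = 48100 × 194384.6 / 242351.6 ≈ 38580 mm ≈ 38.6 m.

38.6 m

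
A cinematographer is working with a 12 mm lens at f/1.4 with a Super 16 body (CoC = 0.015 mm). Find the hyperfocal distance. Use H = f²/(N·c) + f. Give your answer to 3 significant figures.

6.87 m

Hyperfocal distance H = f²/(N·c) + f = 12²/(1.4 × 0.015) + 12 = 144/0.021 + 12 ≈ 6869.1 mm ≈ 6.87 m.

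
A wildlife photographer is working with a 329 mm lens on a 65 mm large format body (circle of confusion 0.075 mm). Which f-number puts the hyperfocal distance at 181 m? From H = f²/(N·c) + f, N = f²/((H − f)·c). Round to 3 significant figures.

f/7.99

Rearrange H = f²/(N·c) + f for N: N = f² / ((H − f)·c).
N = 329² / ((181000 − 329) × 0.075) = 108241 / 13550 ≈ 7.99.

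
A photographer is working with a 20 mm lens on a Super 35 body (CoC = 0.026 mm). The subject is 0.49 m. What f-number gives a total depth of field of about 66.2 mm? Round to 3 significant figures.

f/2.20

Write h = H − f = f²/(N·c). The thin-lens limits are Dn = s·h/(h + (s−f)) and Df = s·h/(h − (s−f)), so DoF = Df − Dn = 2·s·(s−f)·h / (h² − (s−f)²).
That is a quadratic in h: DoF·h² − 2·s·(s−f)·h − DoF·(s−f)² = 0 ⇒ h = (s−f)·(s + √(s² + DoF²)) / DoF = 470 × (490 + √(490² + 66.2²)) / 66.2 = 470 × (490 + 494.452) / 66.2 ≈ 6989.3 mm.
Then N = f²/(c·h) = 20² / (0.026 × 6989.3) = 400 / 181.72 ≈ 2.20.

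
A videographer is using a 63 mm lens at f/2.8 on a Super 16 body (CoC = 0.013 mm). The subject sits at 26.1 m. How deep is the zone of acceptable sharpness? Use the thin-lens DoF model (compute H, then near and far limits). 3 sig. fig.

Hyperfocal distance H = f²/(N·c) + f = 63²/(2.8 × 0.013) + 63 = 3969/0.0364 + 63 ≈ 109101.5 mm ≈ 109.1 m.
Near limit Dn = s·(H − f)/(H + s − 2f) = 26100 × (109101.5 − 63) / (109101.5 + 26100 − 2 × 63) = 26100 × 109038.5 / 135075.5 ≈ 21069 mm.
Far limit Df = s·(H − f)/(H − s) = 26100 × (109101.5 − 63) / (109101.5 − 26100) = 26100 × 109038.5 / 83001.5 ≈ 34287 mm.
Depth of field = Df − Dn = 34287 − 21069 ≈ 13218 mm ≈ 13.2 m.

13.2 m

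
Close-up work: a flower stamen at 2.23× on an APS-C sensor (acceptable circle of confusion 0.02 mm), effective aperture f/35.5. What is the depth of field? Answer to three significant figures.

At magnification m, DoF ≈ 2·N_eff·c/m² = 2 × 35.5 × 0.02 / 2.23² = 1.42 / 4.973 ≈ 0.286 mm.

0.286 mm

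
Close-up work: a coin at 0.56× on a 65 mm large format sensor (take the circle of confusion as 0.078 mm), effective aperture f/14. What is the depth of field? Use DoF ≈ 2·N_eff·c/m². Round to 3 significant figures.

6.96 mm

At magnification m, DoF ≈ 2·N_eff·c/m² = 2 × 14 × 0.078 / 0.56² = 2.184 / 0.3136 ≈ 6.96 mm.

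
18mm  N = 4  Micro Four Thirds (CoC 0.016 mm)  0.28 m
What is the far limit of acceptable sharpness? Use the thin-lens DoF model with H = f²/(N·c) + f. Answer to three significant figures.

295 mm

Hyperfocal distance H = f²/(N·c) + f = 18²/(4 × 0.016) + 18 = 324/0.064 + 18 ≈ 5080.5 mm ≈ 5.080 m.
Far limit Df = s·(H − f)/(H − s) = 280 × (5080.5 − 18) / (5080.5 − 280) = 280 × 5062.5 / 4800.5 ≈ 295.28 mm.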